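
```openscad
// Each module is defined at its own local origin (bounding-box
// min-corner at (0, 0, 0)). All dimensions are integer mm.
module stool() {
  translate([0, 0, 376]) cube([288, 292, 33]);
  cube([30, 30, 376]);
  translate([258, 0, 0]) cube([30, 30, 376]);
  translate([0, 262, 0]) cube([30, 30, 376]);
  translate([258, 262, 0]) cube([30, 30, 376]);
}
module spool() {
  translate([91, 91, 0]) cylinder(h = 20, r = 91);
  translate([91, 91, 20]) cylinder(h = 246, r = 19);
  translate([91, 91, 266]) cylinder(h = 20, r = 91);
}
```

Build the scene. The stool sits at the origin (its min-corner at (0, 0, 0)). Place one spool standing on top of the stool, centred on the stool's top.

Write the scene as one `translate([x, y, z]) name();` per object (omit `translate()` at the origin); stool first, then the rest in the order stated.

stool();
translate([53, 55, 409]) spool();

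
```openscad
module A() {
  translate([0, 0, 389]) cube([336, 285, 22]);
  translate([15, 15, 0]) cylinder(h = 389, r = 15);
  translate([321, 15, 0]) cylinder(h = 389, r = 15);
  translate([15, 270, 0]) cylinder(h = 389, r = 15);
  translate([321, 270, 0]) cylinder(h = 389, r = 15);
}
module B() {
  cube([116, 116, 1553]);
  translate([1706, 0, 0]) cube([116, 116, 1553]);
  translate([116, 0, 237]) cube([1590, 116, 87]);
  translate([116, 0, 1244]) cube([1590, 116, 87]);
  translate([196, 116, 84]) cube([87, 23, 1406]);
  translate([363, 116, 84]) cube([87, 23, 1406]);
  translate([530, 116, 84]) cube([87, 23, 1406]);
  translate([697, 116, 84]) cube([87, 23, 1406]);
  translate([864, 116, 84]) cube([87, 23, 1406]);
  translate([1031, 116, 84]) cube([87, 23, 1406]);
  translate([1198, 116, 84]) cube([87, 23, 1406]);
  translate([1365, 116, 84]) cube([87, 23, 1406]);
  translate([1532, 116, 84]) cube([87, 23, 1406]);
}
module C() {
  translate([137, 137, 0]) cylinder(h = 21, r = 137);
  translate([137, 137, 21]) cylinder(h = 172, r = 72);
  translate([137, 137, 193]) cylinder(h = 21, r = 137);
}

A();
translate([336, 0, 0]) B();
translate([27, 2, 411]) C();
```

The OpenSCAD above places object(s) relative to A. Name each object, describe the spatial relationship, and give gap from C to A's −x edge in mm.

The spool's min-x is at 27; the stool's min-x is 0; gap = 27 mm.

A is a stool. B is a fence section. C is a spool. The fence section is against the stool's +x side, with their −y faces flush. The spool is on top of the stool. The gap from the spool to the stool's −x edge is 27 mm.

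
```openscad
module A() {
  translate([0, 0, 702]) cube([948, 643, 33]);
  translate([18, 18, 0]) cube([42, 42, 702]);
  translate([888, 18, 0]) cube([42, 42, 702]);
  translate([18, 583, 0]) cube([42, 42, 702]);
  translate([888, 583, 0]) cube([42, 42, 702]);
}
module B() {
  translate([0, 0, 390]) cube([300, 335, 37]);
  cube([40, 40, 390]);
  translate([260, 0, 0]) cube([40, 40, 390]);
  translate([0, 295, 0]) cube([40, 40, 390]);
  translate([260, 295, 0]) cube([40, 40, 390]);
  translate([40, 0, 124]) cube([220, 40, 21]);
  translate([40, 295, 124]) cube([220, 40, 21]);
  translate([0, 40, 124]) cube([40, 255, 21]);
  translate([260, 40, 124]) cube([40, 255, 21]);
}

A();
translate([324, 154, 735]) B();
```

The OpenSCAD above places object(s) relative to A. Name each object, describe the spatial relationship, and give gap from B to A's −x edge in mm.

A is a table. B is a stool. The stool is on top of the table, centred. The gap from the stool to the table's −x edge is 324 mm.

The stool's min-x is at 324; the table's min-x is 0; gap = 324 mm.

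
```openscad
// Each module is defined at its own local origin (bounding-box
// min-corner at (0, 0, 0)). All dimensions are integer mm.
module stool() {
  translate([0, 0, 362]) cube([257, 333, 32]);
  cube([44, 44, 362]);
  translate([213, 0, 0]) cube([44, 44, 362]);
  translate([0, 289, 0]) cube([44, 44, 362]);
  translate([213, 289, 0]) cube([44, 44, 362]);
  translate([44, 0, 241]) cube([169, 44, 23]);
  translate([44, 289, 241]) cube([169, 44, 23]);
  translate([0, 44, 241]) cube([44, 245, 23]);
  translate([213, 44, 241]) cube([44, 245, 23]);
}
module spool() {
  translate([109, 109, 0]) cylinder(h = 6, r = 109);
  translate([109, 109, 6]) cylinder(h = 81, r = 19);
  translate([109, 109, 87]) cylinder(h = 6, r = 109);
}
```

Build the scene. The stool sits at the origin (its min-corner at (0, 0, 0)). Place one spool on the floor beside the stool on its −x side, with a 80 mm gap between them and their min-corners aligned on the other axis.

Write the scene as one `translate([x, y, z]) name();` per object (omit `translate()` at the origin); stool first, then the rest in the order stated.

stool();
translate([-298, 0, 0]) spool();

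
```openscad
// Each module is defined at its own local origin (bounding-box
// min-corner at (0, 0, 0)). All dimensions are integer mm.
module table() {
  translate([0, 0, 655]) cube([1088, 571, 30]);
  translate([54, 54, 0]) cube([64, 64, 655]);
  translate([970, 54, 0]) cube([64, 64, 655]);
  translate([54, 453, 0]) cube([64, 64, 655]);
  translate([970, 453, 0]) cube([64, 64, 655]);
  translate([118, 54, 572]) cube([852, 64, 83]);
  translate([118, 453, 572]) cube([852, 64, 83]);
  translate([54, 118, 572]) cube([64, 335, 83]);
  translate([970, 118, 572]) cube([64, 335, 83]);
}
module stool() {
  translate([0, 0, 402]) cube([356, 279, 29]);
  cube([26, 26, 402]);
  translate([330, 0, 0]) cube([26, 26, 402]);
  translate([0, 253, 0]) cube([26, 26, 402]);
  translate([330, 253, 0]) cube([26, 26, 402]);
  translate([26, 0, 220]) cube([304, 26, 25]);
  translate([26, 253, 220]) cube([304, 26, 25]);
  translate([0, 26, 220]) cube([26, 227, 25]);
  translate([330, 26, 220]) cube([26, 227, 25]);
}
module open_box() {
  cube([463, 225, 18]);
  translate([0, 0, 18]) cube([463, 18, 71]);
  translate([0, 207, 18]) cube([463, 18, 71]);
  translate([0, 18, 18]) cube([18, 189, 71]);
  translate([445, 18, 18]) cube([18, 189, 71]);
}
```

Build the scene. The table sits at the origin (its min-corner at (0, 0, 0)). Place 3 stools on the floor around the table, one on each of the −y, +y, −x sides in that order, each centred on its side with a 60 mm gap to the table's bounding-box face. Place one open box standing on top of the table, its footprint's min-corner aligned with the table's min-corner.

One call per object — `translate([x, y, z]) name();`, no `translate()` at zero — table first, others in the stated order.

table();
translate([366, -339, 0]) stool();
translate([366, 631, 0]) stool();
translate([-416, 146, 0]) stool();
translate([0, 0, 685]) open_box();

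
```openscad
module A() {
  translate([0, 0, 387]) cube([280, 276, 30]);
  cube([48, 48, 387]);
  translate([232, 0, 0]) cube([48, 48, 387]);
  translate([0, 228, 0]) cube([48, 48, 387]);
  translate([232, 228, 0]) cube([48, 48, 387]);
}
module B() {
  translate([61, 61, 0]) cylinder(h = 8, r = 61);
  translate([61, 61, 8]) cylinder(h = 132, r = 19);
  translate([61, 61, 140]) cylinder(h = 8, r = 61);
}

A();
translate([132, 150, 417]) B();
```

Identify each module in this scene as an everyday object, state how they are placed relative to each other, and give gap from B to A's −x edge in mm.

A is a stool. B is a spool. The spool is on top of the stool. The gap from the spool to the stool's −x edge is 132 mm.

The spool's min-x is at 132; the stool's min-x is 0; gap = 132 mm.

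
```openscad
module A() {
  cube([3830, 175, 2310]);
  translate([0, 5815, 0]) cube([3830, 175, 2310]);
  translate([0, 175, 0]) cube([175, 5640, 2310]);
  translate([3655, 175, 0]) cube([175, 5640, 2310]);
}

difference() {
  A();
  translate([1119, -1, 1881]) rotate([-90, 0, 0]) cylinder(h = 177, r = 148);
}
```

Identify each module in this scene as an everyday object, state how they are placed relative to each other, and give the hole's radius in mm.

The subtracted cylinder has r = 148 mm.

A is a house frame. The house frame has a circular hole through its front wall. The hole's radius is 148 mm.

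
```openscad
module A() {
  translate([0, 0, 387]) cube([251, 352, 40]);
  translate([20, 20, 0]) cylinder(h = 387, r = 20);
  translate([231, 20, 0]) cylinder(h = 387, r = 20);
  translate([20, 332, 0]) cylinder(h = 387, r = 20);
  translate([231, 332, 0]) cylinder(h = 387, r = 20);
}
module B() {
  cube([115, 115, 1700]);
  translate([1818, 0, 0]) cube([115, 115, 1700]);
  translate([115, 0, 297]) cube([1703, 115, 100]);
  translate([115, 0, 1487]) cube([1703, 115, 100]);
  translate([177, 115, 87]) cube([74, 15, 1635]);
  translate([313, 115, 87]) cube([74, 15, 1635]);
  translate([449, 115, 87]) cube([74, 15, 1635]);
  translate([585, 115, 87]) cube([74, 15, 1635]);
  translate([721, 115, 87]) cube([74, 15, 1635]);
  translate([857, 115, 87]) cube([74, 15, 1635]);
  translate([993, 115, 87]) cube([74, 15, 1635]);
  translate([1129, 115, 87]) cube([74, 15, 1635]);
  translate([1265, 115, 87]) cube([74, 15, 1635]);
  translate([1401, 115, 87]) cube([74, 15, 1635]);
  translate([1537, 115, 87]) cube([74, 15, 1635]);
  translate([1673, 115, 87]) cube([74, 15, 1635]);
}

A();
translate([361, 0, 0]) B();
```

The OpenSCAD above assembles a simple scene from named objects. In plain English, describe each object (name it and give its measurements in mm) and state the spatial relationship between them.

A is a four-legged stool. The seat is 251×352 mm, 40 mm thick, top at z = 427 mm. It stands on four round legs, each 40 mm in diameter, from z = 0 to the seat underside, each leg's axis is inset half a diameter from the nearest pair of seat edges (so the leg's bounding box is flush with the corner).

B is a fence section. Two 115×115 mm posts, 1700 mm tall, stand on the floor with a clear span of 1703 mm between their inner faces. Two horizontal rails of 115×100 mm section span the gap between the posts with their undersides at z = 297 mm and z = 1487 mm, flush with the posts' −y face. 12 pickets, each 74 mm wide, 15 mm thick and 1635 mm tall, are fixed to the +y face of the rails with their bottoms at z = 87 mm, evenly spaced across the span with equal gaps (rounded down to the nearest mm) at the −x end and between each pair — any rounding remainder accumulates at the +x end.

The fence section is on the floor beside the stool on its +x side.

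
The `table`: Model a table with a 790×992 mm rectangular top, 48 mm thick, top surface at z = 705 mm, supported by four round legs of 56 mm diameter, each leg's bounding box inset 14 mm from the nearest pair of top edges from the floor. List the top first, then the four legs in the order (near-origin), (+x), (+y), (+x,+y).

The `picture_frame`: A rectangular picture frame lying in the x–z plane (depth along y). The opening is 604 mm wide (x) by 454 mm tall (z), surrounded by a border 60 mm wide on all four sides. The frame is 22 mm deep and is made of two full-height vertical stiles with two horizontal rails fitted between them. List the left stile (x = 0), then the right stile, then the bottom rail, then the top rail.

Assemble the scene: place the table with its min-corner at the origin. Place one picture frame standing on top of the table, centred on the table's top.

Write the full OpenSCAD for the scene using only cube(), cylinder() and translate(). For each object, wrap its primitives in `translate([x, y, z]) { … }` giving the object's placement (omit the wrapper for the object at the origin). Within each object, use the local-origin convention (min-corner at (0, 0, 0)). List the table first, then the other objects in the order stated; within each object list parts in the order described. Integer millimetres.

translate([0, 0, 657]) cube([790, 992, 48]);
translate([42, 42, 0]) cylinder(h = 657, r = 28);
translate([748, 42, 0]) cylinder(h = 657, r = 28);
translate([42, 950, 0]) cylinder(h = 657, r = 28);
translate([748, 950, 0]) cylinder(h = 657, r = 28);
translate([33, 485, 705]) {
  cube([60, 22, 574]);
  translate([664, 0, 0]) cube([60, 22, 574]);
  translate([60, 0, 0]) cube([604, 22, 60]);
  translate([60, 0, 514]) cube([604, 22, 60]);
}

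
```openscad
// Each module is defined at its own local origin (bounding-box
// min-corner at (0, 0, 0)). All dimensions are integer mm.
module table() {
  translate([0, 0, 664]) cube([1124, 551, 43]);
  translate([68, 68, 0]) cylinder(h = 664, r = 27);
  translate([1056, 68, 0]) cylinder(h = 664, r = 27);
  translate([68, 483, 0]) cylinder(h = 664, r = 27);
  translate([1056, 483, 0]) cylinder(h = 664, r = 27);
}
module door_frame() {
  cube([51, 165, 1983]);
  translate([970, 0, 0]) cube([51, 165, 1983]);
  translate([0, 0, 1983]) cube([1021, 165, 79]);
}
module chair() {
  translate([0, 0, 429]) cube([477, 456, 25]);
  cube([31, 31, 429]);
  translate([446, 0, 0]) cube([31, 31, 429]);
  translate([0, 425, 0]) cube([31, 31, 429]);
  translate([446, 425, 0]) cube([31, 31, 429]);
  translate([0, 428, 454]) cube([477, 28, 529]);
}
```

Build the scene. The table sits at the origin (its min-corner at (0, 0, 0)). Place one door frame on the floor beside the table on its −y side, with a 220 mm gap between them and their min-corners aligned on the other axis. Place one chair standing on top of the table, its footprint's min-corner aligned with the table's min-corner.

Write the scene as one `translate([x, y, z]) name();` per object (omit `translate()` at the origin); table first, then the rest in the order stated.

table();
translate([0, -385, 0]) door_frame();
translate([0, 0, 707]) chair();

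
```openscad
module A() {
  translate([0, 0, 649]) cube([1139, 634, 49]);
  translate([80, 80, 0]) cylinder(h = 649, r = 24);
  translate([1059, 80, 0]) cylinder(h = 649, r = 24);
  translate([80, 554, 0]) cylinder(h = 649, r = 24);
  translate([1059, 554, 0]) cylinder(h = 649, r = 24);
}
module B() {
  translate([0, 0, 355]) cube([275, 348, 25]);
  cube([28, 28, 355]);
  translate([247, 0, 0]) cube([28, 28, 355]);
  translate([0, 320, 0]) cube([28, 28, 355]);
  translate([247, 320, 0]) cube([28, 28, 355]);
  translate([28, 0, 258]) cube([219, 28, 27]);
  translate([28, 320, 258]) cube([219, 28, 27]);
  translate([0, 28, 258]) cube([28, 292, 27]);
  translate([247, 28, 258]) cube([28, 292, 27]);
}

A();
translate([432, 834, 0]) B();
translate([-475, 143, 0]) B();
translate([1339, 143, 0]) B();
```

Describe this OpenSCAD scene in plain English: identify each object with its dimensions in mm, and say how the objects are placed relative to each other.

A is a table with a 1139×634 mm rectangular top, 49 mm thick, top surface at z = 698 mm, supported by four round legs of 48 mm diameter, each leg's bounding box inset 56 mm from the nearest pair of top edges, running from the floor.

B is a four-legged stool. The seat is 275×348 mm, 25 mm thick, top at z = 380 mm. It stands on four square legs, each 28×28 mm in cross-section, from z = 0 to the seat underside, each flush with a corner of the seat. Four stretchers, 28 mm wide and 27 mm tall, connect adjacent legs with their undersides at z = 258 mm, each running between the inner faces of the legs it joins and aligned with the legs' outer faces on the other axis.

Three stools sit around the table at the +y, −x, +x sides.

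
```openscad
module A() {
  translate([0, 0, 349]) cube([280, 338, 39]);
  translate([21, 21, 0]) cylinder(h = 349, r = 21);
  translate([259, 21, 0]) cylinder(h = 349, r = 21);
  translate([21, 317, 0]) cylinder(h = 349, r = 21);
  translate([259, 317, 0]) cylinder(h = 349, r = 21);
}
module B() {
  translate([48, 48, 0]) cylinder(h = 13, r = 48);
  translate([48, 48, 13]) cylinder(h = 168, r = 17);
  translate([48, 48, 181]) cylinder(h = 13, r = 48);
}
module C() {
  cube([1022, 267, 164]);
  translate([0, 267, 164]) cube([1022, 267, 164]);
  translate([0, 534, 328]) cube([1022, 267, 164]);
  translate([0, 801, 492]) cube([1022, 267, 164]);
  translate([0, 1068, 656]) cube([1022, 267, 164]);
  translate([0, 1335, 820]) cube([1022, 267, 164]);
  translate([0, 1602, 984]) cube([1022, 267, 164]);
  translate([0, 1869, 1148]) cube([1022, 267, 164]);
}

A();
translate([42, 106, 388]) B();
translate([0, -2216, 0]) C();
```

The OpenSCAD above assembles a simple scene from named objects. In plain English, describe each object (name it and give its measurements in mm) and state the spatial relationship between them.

A is a four-legged stool. The seat is 280×338 mm, 39 mm thick, top at z = 388 mm. It stands on four round legs, each 42 mm in diameter, from z = 0 to the seat underside, each leg's axis is inset half a diameter from the nearest pair of seat edges (so the leg's bounding box is flush with the corner).

B is a spool: two coaxial disc flanges of radius 48 mm and thickness 13 mm, joined by a core cylinder of radius 17 mm and height 168 mm. The lower flange rests on z = 0 and the three cylinders share a vertical axis.

C is a run of 8 identical solid stair steps. Each tread is 1022×267 mm and each step block is 164 mm high. Step 1 rests on the floor; step k is offset from step 1 by (k−1)×267 mm in y and (k−1)×164 mm in z.

The spool is on top of the stool. The staircase is on the floor beside the stool on its −y side.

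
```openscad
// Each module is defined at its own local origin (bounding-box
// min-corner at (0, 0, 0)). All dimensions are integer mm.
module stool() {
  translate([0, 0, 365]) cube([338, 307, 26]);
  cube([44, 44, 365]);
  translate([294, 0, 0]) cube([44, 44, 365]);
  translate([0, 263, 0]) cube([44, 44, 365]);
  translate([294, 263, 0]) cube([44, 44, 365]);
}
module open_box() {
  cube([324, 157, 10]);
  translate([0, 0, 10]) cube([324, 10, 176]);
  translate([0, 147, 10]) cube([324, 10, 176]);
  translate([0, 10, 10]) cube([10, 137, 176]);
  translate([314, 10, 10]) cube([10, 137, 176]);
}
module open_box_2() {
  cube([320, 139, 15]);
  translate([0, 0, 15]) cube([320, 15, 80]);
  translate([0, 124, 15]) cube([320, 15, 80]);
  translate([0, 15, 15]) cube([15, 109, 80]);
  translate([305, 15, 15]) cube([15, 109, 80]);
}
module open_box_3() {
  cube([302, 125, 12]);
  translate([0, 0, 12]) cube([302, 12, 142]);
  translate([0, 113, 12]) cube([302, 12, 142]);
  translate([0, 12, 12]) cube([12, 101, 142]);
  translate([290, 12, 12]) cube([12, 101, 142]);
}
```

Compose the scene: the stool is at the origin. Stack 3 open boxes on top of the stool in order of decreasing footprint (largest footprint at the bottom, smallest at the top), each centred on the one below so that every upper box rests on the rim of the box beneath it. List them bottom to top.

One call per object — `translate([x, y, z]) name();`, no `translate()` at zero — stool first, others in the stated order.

stool();
translate([7, 75, 391]) open_box();
translate([9, 84, 577]) open_box_2();
translate([18, 91, 672]) open_box_3();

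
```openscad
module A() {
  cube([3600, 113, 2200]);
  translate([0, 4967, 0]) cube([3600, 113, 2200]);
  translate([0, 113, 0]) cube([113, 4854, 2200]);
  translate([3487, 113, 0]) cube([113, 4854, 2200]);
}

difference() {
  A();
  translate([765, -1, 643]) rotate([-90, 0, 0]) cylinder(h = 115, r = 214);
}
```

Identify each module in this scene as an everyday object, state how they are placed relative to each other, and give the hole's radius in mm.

The subtracted cylinder has r = 214 mm.

A is a house frame. The house frame has a circular hole through its front wall. The hole's radius is 214 mm.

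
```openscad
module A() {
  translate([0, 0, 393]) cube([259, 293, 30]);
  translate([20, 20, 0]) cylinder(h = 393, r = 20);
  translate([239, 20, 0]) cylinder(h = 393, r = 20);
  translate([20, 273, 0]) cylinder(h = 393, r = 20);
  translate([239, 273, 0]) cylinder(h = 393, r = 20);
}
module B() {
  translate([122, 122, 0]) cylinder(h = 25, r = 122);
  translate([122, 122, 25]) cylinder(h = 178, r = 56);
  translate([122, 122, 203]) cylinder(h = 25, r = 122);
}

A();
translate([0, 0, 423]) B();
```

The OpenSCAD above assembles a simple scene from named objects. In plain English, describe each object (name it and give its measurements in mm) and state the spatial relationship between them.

A is a four-legged stool. The seat is 259×293 mm, 30 mm thick, top at z = 423 mm. It stands on four round legs, each 40 mm in diameter, from z = 0 to the seat underside, each leg's axis is inset half a diameter from the nearest pair of seat edges (so the leg's bounding box is flush with the corner).

B is a spool: two coaxial disc flanges of radius 122 mm and thickness 25 mm, joined by a core cylinder of radius 56 mm and height 178 mm. The lower flange rests on z = 0 and the three cylinders share a vertical axis.

The spool is on top of the stool.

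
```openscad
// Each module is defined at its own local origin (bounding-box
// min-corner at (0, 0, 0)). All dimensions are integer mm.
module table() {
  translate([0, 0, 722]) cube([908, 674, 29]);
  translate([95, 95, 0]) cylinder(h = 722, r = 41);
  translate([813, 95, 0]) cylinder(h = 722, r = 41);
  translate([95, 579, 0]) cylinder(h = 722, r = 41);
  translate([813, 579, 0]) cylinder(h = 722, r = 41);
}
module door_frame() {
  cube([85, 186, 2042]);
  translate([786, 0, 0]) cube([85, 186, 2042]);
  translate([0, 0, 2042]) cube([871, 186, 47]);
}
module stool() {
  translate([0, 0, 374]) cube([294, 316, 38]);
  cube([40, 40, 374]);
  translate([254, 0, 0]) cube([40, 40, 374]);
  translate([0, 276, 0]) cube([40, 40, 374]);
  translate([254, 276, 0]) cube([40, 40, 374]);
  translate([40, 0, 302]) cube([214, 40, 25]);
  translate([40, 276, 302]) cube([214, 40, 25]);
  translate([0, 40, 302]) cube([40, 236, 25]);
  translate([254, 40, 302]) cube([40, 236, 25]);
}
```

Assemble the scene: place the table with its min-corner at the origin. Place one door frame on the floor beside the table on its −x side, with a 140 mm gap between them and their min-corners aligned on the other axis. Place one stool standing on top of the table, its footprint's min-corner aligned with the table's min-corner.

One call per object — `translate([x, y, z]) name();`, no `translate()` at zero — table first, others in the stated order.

table();
translate([-1011, 0, 0]) door_frame();
translate([0, 0, 751]) stool();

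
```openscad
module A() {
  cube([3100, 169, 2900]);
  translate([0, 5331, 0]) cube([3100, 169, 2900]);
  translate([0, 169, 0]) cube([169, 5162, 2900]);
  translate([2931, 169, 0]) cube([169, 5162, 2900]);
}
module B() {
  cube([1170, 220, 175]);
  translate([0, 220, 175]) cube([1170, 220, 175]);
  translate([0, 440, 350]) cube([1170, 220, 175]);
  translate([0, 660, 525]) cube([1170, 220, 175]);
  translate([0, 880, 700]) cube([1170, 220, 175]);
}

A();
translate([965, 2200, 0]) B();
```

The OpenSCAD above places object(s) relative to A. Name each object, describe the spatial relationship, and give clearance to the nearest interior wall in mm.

Clearances: x = 796, y = 2031; minimum 796 mm.

A is a house frame. B is a staircase. The staircase sits inside the house frame, centred. The clearance to the nearest interior wall is 796 mm.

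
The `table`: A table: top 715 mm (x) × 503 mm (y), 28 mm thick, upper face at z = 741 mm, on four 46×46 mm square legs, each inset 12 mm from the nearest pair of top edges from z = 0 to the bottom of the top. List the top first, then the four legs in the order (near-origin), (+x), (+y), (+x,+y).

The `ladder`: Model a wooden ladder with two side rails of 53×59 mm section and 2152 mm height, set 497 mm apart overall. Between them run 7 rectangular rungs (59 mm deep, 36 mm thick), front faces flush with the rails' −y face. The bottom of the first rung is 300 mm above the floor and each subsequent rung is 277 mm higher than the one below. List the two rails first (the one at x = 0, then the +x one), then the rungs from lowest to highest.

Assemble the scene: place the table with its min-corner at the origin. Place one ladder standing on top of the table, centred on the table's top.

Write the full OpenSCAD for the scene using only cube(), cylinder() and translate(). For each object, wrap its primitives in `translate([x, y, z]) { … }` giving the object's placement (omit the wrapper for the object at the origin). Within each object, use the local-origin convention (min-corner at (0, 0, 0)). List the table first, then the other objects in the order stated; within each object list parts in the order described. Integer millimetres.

translate([0, 0, 713]) cube([715, 503, 28]);
translate([12, 12, 0]) cube([46, 46, 713]);
translate([657, 12, 0]) cube([46, 46, 713]);
translate([12, 445, 0]) cube([46, 46, 713]);
translate([657, 445, 0]) cube([46, 46, 713]);
translate([109, 222, 741]) {
  cube([53, 59, 2152]);
  translate([444, 0, 0]) cube([53, 59, 2152]);
  translate([53, 0, 300]) cube([391, 59, 36]);
  translate([53, 0, 577]) cube([391, 59, 36]);
  translate([53, 0, 854]) cube([391, 59, 36]);
  translate([53, 0, 1131]) cube([391, 59, 36]);
  translate([53, 0, 1408]) cube([391, 59, 36]);
  translate([53, 0, 1685]) cube([391, 59, 36]);
  translate([53, 0, 1962]) cube([391, 59, 36]);
}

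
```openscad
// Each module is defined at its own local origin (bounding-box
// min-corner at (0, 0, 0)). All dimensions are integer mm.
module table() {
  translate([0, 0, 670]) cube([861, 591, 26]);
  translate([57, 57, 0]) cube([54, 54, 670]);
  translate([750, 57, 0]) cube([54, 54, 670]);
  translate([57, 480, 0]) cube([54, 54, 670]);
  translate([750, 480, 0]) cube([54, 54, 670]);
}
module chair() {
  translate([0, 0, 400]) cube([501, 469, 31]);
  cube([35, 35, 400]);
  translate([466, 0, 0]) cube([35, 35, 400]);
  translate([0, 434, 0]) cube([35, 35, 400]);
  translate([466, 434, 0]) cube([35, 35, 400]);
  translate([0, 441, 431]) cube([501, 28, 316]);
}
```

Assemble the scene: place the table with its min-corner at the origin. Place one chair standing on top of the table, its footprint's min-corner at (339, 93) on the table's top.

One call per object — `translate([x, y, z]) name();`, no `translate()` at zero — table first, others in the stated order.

table();
translate([339, 93, 696]) chair();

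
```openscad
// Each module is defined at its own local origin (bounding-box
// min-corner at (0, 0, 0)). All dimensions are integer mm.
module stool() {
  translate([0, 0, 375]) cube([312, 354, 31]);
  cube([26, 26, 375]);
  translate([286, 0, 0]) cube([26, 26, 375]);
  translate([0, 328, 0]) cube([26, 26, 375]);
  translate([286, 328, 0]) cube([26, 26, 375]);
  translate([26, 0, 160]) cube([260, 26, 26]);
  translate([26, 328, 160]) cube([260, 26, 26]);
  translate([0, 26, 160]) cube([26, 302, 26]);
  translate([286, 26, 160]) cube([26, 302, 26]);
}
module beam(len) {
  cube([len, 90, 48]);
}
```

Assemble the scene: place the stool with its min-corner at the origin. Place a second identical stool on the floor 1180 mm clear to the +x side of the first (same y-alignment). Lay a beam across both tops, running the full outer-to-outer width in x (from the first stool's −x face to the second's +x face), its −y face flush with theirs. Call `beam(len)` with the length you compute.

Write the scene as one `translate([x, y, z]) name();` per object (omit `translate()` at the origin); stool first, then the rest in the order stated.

stool();
translate([1492, 0, 0]) stool();
translate([0, 0, 406]) beam(1804);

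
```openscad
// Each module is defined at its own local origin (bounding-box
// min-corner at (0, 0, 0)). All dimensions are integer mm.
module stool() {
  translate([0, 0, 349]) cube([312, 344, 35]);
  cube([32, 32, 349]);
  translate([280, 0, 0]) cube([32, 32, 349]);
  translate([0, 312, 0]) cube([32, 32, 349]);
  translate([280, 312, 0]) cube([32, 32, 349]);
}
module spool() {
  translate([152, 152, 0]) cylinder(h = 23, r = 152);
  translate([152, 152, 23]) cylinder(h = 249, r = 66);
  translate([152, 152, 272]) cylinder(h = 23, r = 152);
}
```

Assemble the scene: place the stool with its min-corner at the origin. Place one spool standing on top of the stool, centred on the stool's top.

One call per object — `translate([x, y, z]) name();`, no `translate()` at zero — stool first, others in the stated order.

stool();
translate([4, 20, 384]) spool();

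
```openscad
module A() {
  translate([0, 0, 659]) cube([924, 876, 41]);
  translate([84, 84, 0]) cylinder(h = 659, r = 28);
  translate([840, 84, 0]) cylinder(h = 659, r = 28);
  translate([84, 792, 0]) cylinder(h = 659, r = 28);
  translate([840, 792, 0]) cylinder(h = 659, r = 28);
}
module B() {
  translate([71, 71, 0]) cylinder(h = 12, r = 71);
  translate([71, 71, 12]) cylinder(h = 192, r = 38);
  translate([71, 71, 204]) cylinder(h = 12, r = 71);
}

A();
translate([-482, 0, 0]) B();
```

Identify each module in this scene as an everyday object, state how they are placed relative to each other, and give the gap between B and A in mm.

The spool's nearest face is 340 mm from the table's −x face.

A is a table. B is a spool. The spool is on the floor beside the table on its −x side. The gap between the spool and the table is 340 mm.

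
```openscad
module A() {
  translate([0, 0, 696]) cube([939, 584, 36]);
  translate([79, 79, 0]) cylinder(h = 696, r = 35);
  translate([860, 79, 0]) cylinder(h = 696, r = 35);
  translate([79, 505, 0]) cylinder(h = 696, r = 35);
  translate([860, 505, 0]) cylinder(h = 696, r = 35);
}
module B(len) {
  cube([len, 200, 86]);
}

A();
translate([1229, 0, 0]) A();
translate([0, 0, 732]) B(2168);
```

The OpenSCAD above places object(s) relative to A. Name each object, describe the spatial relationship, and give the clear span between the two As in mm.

A is a table. B is a beam. A beam spans the tops of two tables. The clear span between the two tables is 290 mm.

Second table starts at x = 1229; first ends at x = 939; clear span = 1229 − 939 = 290 mm.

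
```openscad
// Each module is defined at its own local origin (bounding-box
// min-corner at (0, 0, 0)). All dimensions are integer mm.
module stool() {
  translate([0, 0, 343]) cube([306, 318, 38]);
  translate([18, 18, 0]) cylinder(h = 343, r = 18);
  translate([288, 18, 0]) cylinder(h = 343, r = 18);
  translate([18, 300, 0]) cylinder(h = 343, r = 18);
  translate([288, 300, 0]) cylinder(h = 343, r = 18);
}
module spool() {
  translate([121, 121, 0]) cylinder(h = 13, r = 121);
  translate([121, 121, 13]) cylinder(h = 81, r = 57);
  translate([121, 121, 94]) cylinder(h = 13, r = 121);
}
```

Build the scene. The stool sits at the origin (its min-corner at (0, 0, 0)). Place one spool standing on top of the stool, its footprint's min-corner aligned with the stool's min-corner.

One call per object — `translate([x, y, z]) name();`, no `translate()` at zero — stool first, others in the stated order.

stool();
translate([0, 0, 381]) spool();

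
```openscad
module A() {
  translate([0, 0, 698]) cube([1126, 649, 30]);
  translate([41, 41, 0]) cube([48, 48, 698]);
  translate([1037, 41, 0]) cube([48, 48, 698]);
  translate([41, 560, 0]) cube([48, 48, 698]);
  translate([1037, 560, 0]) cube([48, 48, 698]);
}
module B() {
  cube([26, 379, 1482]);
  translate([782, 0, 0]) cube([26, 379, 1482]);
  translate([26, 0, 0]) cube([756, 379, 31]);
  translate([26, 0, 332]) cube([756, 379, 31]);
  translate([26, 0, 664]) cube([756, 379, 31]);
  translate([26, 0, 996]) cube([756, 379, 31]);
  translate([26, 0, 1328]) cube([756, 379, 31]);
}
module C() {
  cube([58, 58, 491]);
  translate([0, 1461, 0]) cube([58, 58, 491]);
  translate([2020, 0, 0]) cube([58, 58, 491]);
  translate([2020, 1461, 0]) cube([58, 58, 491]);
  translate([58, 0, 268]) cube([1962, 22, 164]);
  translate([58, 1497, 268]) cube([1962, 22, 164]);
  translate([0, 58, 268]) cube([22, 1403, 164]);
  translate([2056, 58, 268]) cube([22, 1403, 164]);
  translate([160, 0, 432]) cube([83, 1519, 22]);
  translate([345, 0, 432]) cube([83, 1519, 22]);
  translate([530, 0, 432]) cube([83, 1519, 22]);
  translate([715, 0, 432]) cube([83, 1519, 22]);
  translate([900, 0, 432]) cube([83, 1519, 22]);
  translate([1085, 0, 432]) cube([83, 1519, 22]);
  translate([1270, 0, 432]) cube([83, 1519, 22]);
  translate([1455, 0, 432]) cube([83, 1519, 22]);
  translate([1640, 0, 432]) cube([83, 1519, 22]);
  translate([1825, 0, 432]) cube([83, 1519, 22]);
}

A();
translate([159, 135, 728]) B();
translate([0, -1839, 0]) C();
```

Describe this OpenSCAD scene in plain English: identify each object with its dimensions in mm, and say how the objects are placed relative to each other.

A is a rectangular dining table. The top is 1126×649×30 mm with its upper surface at z = 728 mm. It stands on four 48×48 mm square legs, each inset 41 mm from the nearest pair of top edges, running from the floor to the underside of the top.

B is an open bookshelf. Two side panels, each 26 mm thick, 379 mm deep and 1482 mm tall, stand 808 mm apart (outside-to-outside). Between them sit 5 shelves, each 31 mm thick and 379 mm deep, spanning the full gap between the sides. The bottom shelf rests on the floor (its underside at z = 0) and the clear gap between one shelf's top and the next shelf's underside is 301 mm.

C is a bed frame 2078 mm long (x) by 1519 mm wide (y). Four 58×58 mm corner posts, 491 mm tall, at the corners of the footprint. Four rails of 22 mm thickness and 164 mm height run between adjacent posts with their undersides at z = 268 mm, their outer faces flush with the outside of the frame (the two x-running rails run between the posts' inner faces; the two y-running rails run between the posts' inner faces). 10 slats, each 83 mm wide (x) and 22 mm thick, lie across the top of the two x-running rails, running the full 1519 mm width of the frame in y; the slats are evenly spaced along x between the inner faces of the end posts with equal gaps (rounded down to the nearest mm) at the −x end and between each pair — any rounding remainder accumulates at the +x end.

The bookshelf is on top of the table, centred. The bed frame is on the floor beside the table on its −y side.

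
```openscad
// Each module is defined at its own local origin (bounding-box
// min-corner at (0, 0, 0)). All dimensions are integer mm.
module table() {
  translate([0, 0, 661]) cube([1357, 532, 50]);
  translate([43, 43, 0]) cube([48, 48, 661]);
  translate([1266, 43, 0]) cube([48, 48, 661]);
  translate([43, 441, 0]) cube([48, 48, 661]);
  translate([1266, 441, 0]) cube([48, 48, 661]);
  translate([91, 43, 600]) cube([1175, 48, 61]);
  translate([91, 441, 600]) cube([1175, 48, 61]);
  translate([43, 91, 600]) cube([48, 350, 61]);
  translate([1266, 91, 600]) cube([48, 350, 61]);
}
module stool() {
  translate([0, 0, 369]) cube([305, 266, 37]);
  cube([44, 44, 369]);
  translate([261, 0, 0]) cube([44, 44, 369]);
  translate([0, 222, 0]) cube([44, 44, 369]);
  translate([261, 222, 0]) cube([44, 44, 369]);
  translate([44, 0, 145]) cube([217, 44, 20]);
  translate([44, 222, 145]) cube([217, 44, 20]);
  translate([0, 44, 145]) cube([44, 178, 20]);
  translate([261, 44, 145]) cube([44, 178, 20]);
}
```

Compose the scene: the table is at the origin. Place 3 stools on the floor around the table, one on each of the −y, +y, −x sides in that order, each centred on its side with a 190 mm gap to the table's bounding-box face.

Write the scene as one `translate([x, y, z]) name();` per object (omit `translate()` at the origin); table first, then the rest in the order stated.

table();
translate([526, -456, 0]) stool();
translate([526, 722, 0]) stool();
translate([-495, 133, 0]) stool();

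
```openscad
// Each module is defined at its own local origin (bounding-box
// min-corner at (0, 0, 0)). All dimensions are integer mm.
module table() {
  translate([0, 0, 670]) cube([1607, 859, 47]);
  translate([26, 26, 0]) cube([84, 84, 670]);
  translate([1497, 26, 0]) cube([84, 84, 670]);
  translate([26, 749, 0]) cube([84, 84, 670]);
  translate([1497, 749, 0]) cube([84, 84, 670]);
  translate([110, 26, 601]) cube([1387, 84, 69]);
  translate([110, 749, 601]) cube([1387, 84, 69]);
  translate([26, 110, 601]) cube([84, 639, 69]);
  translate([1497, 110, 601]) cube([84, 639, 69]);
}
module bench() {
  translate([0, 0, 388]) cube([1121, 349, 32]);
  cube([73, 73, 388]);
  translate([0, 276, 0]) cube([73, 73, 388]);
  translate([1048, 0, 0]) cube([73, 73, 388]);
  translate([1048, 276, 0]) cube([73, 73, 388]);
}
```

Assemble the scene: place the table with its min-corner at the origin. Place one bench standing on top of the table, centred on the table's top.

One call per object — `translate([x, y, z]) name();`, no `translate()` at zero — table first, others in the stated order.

table();
translate([243, 255, 717]) bench();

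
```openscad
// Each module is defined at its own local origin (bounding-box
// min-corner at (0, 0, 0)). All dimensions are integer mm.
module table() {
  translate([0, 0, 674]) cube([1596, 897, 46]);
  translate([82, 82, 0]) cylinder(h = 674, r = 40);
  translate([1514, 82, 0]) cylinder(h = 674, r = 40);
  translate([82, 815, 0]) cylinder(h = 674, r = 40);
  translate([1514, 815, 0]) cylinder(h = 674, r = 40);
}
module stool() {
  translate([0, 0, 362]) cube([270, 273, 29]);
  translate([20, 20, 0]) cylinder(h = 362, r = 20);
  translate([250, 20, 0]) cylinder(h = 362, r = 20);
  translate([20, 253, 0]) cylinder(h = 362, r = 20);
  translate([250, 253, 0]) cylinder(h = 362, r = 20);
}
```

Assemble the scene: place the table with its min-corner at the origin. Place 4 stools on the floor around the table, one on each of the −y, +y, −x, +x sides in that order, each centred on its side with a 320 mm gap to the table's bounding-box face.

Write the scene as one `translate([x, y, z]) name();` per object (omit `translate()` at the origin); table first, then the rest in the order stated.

table();
translate([663, -593, 0]) stool();
translate([663, 1217, 0]) stool();
translate([-590, 312, 0]) stool();
translate([1916, 312, 0]) stool();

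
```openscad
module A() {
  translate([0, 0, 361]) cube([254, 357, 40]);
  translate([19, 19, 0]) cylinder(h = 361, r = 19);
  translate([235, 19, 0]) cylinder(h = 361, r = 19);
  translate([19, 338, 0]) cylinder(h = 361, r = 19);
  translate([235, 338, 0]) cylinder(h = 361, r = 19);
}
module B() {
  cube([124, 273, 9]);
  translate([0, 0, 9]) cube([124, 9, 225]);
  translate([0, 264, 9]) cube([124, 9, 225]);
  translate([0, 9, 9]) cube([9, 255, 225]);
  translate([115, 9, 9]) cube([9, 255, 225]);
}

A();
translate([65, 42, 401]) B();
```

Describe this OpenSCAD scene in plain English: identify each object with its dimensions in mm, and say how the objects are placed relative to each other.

A is a four-legged stool. The seat is 254×357 mm, 40 mm thick, top at z = 401 mm. It stands on four round legs, each 38 mm in diameter, from z = 0 to the seat underside, each leg's axis is inset half a diameter from the nearest pair of seat edges (so the leg's bounding box is flush with the corner).

B is an open-topped rectangular box: outside dimensions 124×273×234 mm, with a uniform wall and base thickness of 9 mm. The base is a full 124×273 slab on the floor; four walls sit on top of the base. The front and back walls (the −y and +y sides) span the full width; the two side walls fit between them.

The open box is on top of the stool, centred.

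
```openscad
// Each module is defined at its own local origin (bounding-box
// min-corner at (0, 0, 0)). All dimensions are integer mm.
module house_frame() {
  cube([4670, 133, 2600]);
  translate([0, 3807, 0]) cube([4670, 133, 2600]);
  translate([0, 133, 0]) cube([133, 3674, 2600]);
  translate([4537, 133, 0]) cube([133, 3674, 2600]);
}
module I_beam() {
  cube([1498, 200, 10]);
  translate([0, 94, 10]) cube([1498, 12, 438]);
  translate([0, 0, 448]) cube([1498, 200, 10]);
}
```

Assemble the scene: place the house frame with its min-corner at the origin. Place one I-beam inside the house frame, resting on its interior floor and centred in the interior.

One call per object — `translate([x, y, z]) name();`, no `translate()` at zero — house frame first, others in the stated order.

house_frame();
translate([1586, 1870, 0]) I_beam();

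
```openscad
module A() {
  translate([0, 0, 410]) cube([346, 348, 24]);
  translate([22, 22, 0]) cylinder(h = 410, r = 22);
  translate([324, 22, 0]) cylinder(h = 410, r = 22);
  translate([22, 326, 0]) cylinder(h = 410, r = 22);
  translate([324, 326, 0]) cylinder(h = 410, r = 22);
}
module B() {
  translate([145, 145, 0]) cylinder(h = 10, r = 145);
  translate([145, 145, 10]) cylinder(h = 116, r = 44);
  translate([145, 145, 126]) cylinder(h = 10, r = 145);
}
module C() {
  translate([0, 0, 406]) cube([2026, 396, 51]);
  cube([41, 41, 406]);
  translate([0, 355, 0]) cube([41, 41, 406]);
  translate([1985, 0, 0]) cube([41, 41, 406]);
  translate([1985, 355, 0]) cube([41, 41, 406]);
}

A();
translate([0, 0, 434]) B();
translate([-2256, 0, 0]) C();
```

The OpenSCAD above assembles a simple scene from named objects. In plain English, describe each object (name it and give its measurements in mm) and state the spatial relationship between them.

A is a four-legged stool. The seat is 346×348 mm, 24 mm thick, top at z = 434 mm. It stands on four round legs, each 44 mm in diameter, from z = 0 to the seat underside, each leg's axis is inset half a diameter from the nearest pair of seat edges (so the leg's bounding box is flush with the corner).

B is a spool: two coaxial disc flanges of radius 145 mm and thickness 10 mm, joined by a core cylinder of radius 44 mm and height 116 mm. The lower flange rests on z = 0 and the three cylinders share a vertical axis.

C is a bench: a 2026×396 mm seat slab, 51 mm thick, top at z = 457 mm, on four 41×41 mm square legs flush with the seat corners and standing on z = 0.

The spool is on top of the stool. The bench is on the floor beside the stool on its −x side.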